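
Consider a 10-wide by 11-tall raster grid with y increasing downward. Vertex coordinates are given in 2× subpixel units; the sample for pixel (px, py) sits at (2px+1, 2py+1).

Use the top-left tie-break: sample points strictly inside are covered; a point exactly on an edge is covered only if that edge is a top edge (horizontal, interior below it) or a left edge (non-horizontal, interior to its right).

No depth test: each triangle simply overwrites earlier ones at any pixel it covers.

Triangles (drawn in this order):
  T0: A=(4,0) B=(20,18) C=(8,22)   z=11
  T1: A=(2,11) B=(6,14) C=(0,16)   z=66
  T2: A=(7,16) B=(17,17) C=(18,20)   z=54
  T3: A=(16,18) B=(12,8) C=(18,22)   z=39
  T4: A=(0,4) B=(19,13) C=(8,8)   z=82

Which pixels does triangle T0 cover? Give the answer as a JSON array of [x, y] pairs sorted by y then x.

T0:
  2·area = 280
  edge (4, 0)→(20, 18): d=(16,18) right/bottom  bias=-1
  edge (20, 18)→(8, 22): d=(-12,4) right/bottom  bias=-1
  edge (8, 22)→(4, 0): d=(-4,-22) top-left  bias=+0
    (2,1)@(5, 3): e=[30,240,10] → █
    (3,1)@(7, 3): e=[-6,232,54] → ·
    (2,2)@(5, 5): e=[62,216,2] → █
    (3,2)@(7, 5): e=[26,208,46] → █
    (4,2)@(9, 5): e=[-10,200,90] → ·
    (2,3)@(5, 7): e=[94,192,-6] → ·
    (3,3)@(7, 7): e=[58,184,38] → █
    (4,3)@(9, 7): e=[22,176,82] → █
    (5,3)@(11, 7): e=[-14,168,126] → ·
    (3,4)@(7, 9): e=[90,160,30] → █
    (5,4)@(11, 9): e=[18,144,118] → █
    (6,4)@(13, 9): e=[-18,136,162] → ·
    (8,9)@(17, 19): e=[70,0,210] → ·  [on edge]
    (5,10)@(11, 21): e=[210,0,70] → ·  [on edge]
  covered (34 px):
    · · · · · · · · · ·
    · · █ · · · · · · ·
    · · █ █ · · · · · ·
    · · · █ █ · · · · ·
    · · · █ █ █ · · · ·
    · · · █ █ █ █ · · ·
    · · · █ █ █ █ █ · ·
    · · · █ █ █ █ █ █ ·
    · · · · █ █ █ █ █ █
    · · · · █ █ █ █ · ·
    · · · · █ · · · · ·
T1:
  2·area = 26
  edge (2, 11)→(6, 14): d=(4,3) right/bottom  bias=-1
  edge (6, 14)→(0, 16): d=(-6,2) right/bottom  bias=-1
  edge (0, 16)→(2, 11): d=(2,-5) top-left  bias=+0
    (7,5)@(15, 11): e=[-39,0,65] → ·  [on edge]
    (1,6)@(3, 13): e=[5,12,9] → █
    (2,6)@(5, 13): e=[-1,8,19] → ·
    (4,6)@(9, 13): e=[-13,0,39] → ·  [on edge]
    (0,7)@(1, 15): e=[19,4,3] → █
    (1,7)@(3, 15): e=[13,0,13] → ·  [on edge]
    (0,8)@(1, 17): e=[27,-8,7] → ·
  covered (2 px):
    · · · · · · · · · ·
    · · · · · · · · · ·
    · · · · · · · · · ·
    · · · · · · · · · ·
    · · · · · · · · · ·
    · · · · · · · · · ·
    · █ · · · · · · · ·
    █ · · · · · · · · ·
    · · · · · · · · · ·
    · · · · · · · · · ·
    · · · · · · · · · ·
T2:
  2·area = 29
  edge (7, 16)→(17, 17): d=(10,1) right/bottom  bias=-1
  edge (17, 17)→(18, 20): d=(1,3) right/bottom  bias=-1
  edge (18, 20)→(7, 16): d=(-11,-4) top-left  bias=+0
    (6,2)@(13, 5): e=[-116,0,145] → ·  [on edge]
    (7,5)@(15, 11): e=[-58,0,87] → ·  [on edge]
    (5,8)@(11, 17): e=[6,18,5] → █
    (6,8)@(13, 17): e=[4,12,13] → █
    (7,8)@(15, 17): e=[2,6,21] → █
    (8,8)@(17, 17): e=[0,0,29] → ·  [on edge]
    (5,9)@(11, 19): e=[26,20,-17] → ·
    (6,9)@(13, 19): e=[24,14,-9] → ·
    (7,9)@(15, 19): e=[22,8,-1] → ·
    (8,9)@(17, 19): e=[20,2,7] → █
    (9,9)@(19, 19): e=[18,-4,15] → ·
    (8,10)@(17, 21): e=[40,4,-15] → ·
  covered (4 px):
    · · · · · · · · · ·
    · · · · · · · · · ·
    · · · · · · · · · ·
    · · · · · · · · · ·
    · · · · · · · · · ·
    · · · · · · · · · ·
    · · · · · · · · · ·
    · · · · · · · · · ·
    · · · · · █ █ █ · ·
    · · · · · · · · █ ·
    · · · · · · · · · ·
T3:
  2·area = 4
  edge (16, 18)→(12, 8): d=(-4,-10) top-left  bias=+0
  edge (12, 8)→(18, 22): d=(6,14) right/bottom  bias=-1
  edge (18, 22)→(16, 18): d=(-2,-4) top-left  bias=+0
    (4,0)@(9, 1): e=[-2,0,6] → ·  [on edge]
    (7,7)@(15, 15): e=[2,0,2] → ·  [on edge]
  covered (0 px):
    · · · · · · · · · ·
    · · · · · · · · · ·
    · · · · · · · · · ·
    · · · · · · · · · ·
    · · · · · · · · · ·
    · · · · · · · · · ·
    · · · · · · · · · ·
    · · · · · · · · · ·
    · · · · · · · · · ·
    · · · · · · · · · ·
    · · · · · · · · · ·
T4:
  2·area = 4
  edge (0, 4)→(19, 13): d=(19,9) right/bottom  bias=-1
  edge (19, 13)→(8, 8): d=(-11,-5) top-left  bias=+0
  edge (8, 8)→(0, 4): d=(-8,-4) top-left  bias=+0
    (9,6)@(19, 13): e=[0,0,4] → ·  [on edge]
  covered (0 px):
    · · · · · · · · · ·
    · · · · · · · · · ·
    · · · · · · · · · ·
    · · · · · · · · · ·
    · · · · · · · · · ·
    · · · · · · · · · ·
    · · · · · · · · · ·
    · · · · · · · · · ·
    · · · · · · · · · ·
    · · · · · · · · · ·
    · · · · · · · · · ·

Answer: [[2,1],[2,2],[3,2],[3,3],[4,3],[3,4],[4,4],[5,4],[3,5],[4,5],[5,5],[6,5],[3,6],[4,6],[5,6],[6,6],[7,6],[3,7],[4,7],[5,7],[6,7],[7,7],[8,7],[4,8],[5,8],[6,8],[7,8],[8,8],[9,8],[4,9],[5,9],[6,9],[7,9],[4,10]]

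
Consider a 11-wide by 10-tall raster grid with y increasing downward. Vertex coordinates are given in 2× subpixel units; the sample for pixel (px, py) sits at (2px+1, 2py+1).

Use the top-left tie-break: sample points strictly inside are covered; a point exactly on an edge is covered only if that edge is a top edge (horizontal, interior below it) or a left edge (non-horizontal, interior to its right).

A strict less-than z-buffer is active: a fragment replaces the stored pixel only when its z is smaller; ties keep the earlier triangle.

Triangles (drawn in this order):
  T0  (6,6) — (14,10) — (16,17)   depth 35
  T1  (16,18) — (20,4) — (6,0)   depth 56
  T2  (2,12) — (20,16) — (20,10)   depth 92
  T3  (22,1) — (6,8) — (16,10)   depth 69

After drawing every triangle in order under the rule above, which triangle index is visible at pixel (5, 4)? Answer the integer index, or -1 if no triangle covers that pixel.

T0:
  2·area = 48
  edge (6, 6)→(14, 10): d=(8,4) right/bottom  bias=-1
  edge (14, 10)→(16, 17): d=(2,7) right/bottom  bias=-1
  edge (16, 17)→(6, 6): d=(-10,-11) top-left  bias=+0
    (3,3)@(7, 7): e=[4,43,1] → #
    (4,3)@(9, 7): e=[-4,29,23] → ·
    (3,4)@(7, 9): e=[20,47,-19] → ·
    (4,4)@(9, 9): e=[12,33,3] → #
    (5,4)@(11, 9): e=[4,19,25] → #
    (6,4)@(13, 9): e=[-4,5,47] → ·
    (4,5)@(9, 11): e=[28,37,-17] → ·
    (5,5)@(11, 11): e=[20,23,5] → #
    (6,5)@(13, 11): e=[12,9,27] → #
    (7,5)@(15, 11): e=[4,-5,49] → ·
    (5,6)@(11, 13): e=[36,27,-15] → ·
    (6,6)@(13, 13): e=[28,13,7] → #
  covered (7 px):
    · · · · · · · · · · ·
    · · · · · · · · · · ·
    · · · · · · · · · · ·
    · · · # · · · · · · ·
    · · · · # # · · · · ·
    · · · · · # # · · · ·
    · · · · · · # · · · ·
    · · · · · · · # · · ·
    · · · · · · · · · · ·
    · · · · · · · · · · ·
T1:
  2·area = 212  (B↔C swapped to make it positive)
  edge (16, 18)→(6, 0): d=(-10,-18) top-left  bias=+0
  edge (6, 0)→(20, 4): d=(14,4) right/bottom  bias=-1
  edge (20, 4)→(16, 18): d=(-4,14) right/bottom  bias=-1
    (3,0)@(7, 1): e=[8,10,194] → #
    (4,0)@(9, 1): e=[44,2,166] → #
    (5,0)@(11, 1): e=[80,-6,138] → ·
    (3,1)@(7, 3): e=[-12,38,186] → ·
    (4,1)@(9, 3): e=[24,30,158] → #
    (5,1)@(11, 3): e=[60,22,130] → #
    (6,1)@(13, 3): e=[96,14,102] → #
    (7,1)@(15, 3): e=[132,6,74] → #
    (8,1)@(17, 3): e=[168,-2,46] → ·
    (4,2)@(9, 5): e=[4,58,150] → #
    (8,2)@(17, 5): e=[148,26,38] → #
    (9,2)@(19, 5): e=[184,18,10] → #
    (5,4)@(11, 9): e=[0,106,106] → #  [on edge]
  covered (27 px):
    · · · # # · · · · · ·
    · · · · # # # # · · ·
    · · · · # # # # # # ·
    · · · · · # # # # # ·
    · · · · · # # # # · ·
    · · · · · · # # # · ·
    · · · · · · · # # · ·
    · · · · · · · # · · ·
    · · · · · · · · · · ·
    · · · · · · · · · · ·
T2:
  2·area = 108  (B↔C swapped to make it positive)
  edge (2, 12)→(20, 10): d=(18,-2) top-left  bias=+0
  edge (20, 10)→(20, 16): d=(0,6) right/bottom  bias=-1
  edge (20, 16)→(2, 12): d=(-18,-4) top-left  bias=+0
    (5,5)@(11, 11): e=[0,54,54] → #  [on edge]
    (6,5)@(13, 11): e=[4,42,62] → #
    (7,5)@(15, 11): e=[8,30,70] → #
    (8,5)@(17, 11): e=[12,18,78] → #
    (9,5)@(19, 11): e=[16,6,86] → #
    (10,5)@(21, 11): e=[20,-6,94] → ·
    (3,6)@(7, 13): e=[28,78,2] → #
    (4,6)@(9, 13): e=[32,66,10] → #
    (10,6)@(21, 13): e=[56,-6,58] → ·
    (3,7)@(7, 15): e=[64,78,-34] → ·
    (4,7)@(9, 15): e=[68,66,-26] → ·
    (5,7)@(11, 15): e=[72,54,-18] → ·
  covered (14 px):
    · · · · · · · · · · ·
    · · · · · · · · · · ·
    · · · · · · · · · · ·
    · · · · · · · · · · ·
    · · · · · · · · · · ·
    · · · · · # # # # # ·
    · · · # # # # # # # ·
    · · · · · · · · # # ·
    · · · · · · · · · · ·
    · · · · · · · · · · ·
T3:
  2·area = 102  (B↔C swapped to make it positive)
  edge (22, 1)→(16, 10): d=(-6,9) right/bottom  bias=-1
  edge (16, 10)→(6, 8): d=(-10,-2) top-left  bias=+0
  edge (6, 8)→(22, 1): d=(16,-7) top-left  bias=+0
    (9,1)@(19, 3): e=[15,76,11] → #
    (10,1)@(21, 3): e=[-3,80,25] → ·
    (6,2)@(13, 5): e=[57,44,1] → #
    (7,2)@(15, 5): e=[39,48,15] → #
    (8,2)@(17, 5): e=[21,52,29] → #
    (10,2)@(21, 5): e=[-15,60,57] → ·
    (0,3)@(1, 7): e=[153,0,-51] → ·  [on edge]
    (4,3)@(9, 7): e=[81,16,5] → #
    (5,3)@(11, 7): e=[63,20,19] → #
    (9,3)@(19, 7): e=[-9,36,75] → ·
    (4,4)@(9, 9): e=[69,-4,37] → ·
    (5,4)@(11, 9): e=[51,0,51] → #  [on edge]
    (10,5)@(21, 11): e=[-51,0,153] → ·  [on edge]
  covered (13 px):
    · · · · · · · · · · ·
    · · · · · · · · · # ·
    · · · · · · # # # # ·
    · · · · # # # # # · ·
    · · · · · # # # · · ·
    · · · · · · · · · · ·
    · · · · · · · · · · ·
    · · · · · · · · · · ·
    · · · · · · · · · · ·
    · · · · · · · · · · ·

Z-buffer (winner per pixel, '.' = empty):
  . . . 1 1 . . . . . .
  . . . . 1 1 1 1 . 3 .
  . . . . 1 1 1 1 1 1 .
  . . . 0 3 1 1 1 1 1 .
  . . . . 0 0 1 1 1 . .
  . . . . . 0 0 1 1 2 .
  . . . 2 2 2 0 1 1 2 .
  . . . . . . . 0 2 2 .
  . . . . . . . . . . .
  . . . . . . . . . . .

Result: 0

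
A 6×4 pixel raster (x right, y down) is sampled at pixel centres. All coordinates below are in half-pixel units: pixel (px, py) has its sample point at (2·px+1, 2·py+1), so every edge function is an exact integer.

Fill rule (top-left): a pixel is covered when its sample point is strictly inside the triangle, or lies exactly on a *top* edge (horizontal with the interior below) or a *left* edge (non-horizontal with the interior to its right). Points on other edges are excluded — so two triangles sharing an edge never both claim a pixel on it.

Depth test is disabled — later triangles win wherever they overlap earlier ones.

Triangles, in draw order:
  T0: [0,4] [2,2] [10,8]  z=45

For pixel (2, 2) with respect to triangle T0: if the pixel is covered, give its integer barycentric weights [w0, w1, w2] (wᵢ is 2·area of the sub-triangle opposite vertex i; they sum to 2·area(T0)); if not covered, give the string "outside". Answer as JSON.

T0:
  2·area = 28
  edge (0, 4)→(2, 2): d=(2,-2) top-left  bias=+0
  edge (2, 2)→(10, 8): d=(8,6) right/bottom  bias=-1
  edge (10, 8)→(0, 4): d=(-10,-4) top-left  bias=+0
    (1,0)@(3, 1): e=[0,-14,42] → ·  [on edge]
    (0,1)@(1, 3): e=[0,14,14] → #  [on edge]
    (1,1)@(3, 3): e=[4,2,22] → #
    (2,1)@(5, 3): e=[8,-10,30] → ·
    (0,2)@(1, 5): e=[4,30,-6] → ·
    (1,2)@(3, 5): e=[8,18,2] → #
    (2,2)@(5, 5): e=[12,6,10] → #
    (3,2)@(7, 5): e=[16,-6,18] → ·
    (1,3)@(3, 7): e=[12,34,-18] → ·
    (2,3)@(5, 7): e=[16,22,-10] → ·
  covered (4 px):
    · · · · · ·
    # # · · · ·
    · # # · · ·
    · · · · · ·

Answer: [6,10,12]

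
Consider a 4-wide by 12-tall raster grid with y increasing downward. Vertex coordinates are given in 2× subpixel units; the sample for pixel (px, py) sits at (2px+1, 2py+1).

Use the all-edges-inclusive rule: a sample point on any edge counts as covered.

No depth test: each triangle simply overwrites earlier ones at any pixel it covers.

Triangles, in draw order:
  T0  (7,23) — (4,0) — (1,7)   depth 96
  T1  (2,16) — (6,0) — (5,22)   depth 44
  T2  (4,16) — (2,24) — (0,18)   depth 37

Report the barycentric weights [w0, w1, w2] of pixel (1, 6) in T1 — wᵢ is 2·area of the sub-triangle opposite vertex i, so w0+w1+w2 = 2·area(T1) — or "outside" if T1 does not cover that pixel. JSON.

T0:
  2·area = 90  (B↔C swapped to make it positive)
  edge (7, 23)→(1, 7): d=(-6,-16) inclusive
  edge (1, 7)→(4, 0): d=(3,-7) inclusive
  edge (4, 0)→(7, 23): d=(3,23) inclusive
    (1,1)@(3, 3): e=[56,2,32] → █
    (2,1)@(5, 3): e=[88,16,-14] → ·
    (1,2)@(3, 5): e=[44,8,38] → █
    (2,2)@(5, 5): e=[76,22,-8] → ·
    (0,3)@(1, 7): e=[0,0,90] → █  [on edge]
    (2,3)@(5, 7): e=[64,28,-2] → ·
    (0,4)@(1, 9): e=[-12,6,96] → ·
    (1,4)@(3, 9): e=[20,20,50] → █
    (2,4)@(5, 9): e=[52,34,4] → █
    (3,4)@(7, 9): e=[84,48,-42] → ·
    (1,5)@(3, 11): e=[8,26,56] → █
    (3,5)@(7, 11): e=[72,54,-36] → ·
    (3,11)@(7, 23): e=[0,90,0] → █  [on edge]
  covered (12 px):
    · · · ·
    · █ · ·
    · █ · ·
    █ █ · ·
    · █ █ ·
    · █ █ ·
    · · █ ·
    · · █ ·
    · · █ ·
    · · · ·
    · · · ·
    · · · █
T1:
  2·area = 72
  edge (2, 16)→(6, 0): d=(4,-16) inclusive
  edge (6, 0)→(5, 22): d=(-1,22) inclusive
  edge (5, 22)→(2, 16): d=(-3,-6) inclusive
    (2,2)@(5, 5): e=[4,17,51] → █
    (3,2)@(7, 5): e=[36,-27,63] → ·
    (2,3)@(5, 7): e=[12,15,45] → █
    (3,3)@(7, 7): e=[44,-29,57] → ·
    (2,4)@(5, 9): e=[20,13,39] → █
    (3,4)@(7, 9): e=[52,-31,51] → ·
    (2,5)@(5, 11): e=[28,11,33] → █
    (3,5)@(7, 11): e=[60,-33,45] → ·
    (1,6)@(3, 13): e=[4,53,15] → █
    (3,6)@(7, 13): e=[68,-35,39] → ·
    (1,7)@(3, 15): e=[12,51,9] → █
    (3,7)@(7, 15): e=[76,-37,33] → ·
  covered (12 px):
    · · · ·
    · · · ·
    · · █ ·
    · · █ ·
    · · █ ·
    · · █ ·
    · █ █ ·
    · █ █ ·
    · █ █ ·
    · · █ ·
    · · █ ·
    · · · ·
T2:
  2·area = 28
  edge (4, 16)→(2, 24): d=(-2,8) inclusive
  edge (2, 24)→(0, 18): d=(-2,-6) inclusive
  edge (0, 18)→(4, 16): d=(4,-2) inclusive
    (1,8)@(3, 17): e=[6,20,2] → █
    (2,8)@(5, 17): e=[-10,32,6] → ·
    (0,9)@(1, 19): e=[18,4,6] → █
    (2,9)@(5, 19): e=[-14,28,14] → ·
    (0,10)@(1, 21): e=[14,0,14] → █  [on edge]
    (1,10)@(3, 21): e=[-2,12,18] → ·
    (0,11)@(1, 23): e=[10,-4,22] → ·
  covered (4 px):
    · · · ·
    · · · ·
    · · · ·
    · · · ·
    · · · ·
    · · · ·
    · · · ·
    · · · ·
    · █ · ·
    █ █ · ·
    █ · · ·
    · · · ·

Answer: [53,15,4]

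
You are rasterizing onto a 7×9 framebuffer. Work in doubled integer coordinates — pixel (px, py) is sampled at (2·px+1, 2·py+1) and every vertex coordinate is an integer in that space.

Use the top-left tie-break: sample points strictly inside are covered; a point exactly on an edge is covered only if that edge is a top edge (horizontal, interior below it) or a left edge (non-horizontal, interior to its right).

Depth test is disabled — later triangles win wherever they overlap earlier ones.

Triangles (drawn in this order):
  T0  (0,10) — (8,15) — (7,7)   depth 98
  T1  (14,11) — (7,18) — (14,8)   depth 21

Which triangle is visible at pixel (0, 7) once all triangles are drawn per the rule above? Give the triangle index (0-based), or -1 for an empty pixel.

T0:
  2·area = 59  (B↔C swapped to make it positive)
  edge (0, 10)→(7, 7): d=(7,-3) top-left  bias=+0
  edge (7, 7)→(8, 15): d=(1,8) right/bottom  bias=-1
  edge (8, 15)→(0, 10): d=(-8,-5) top-left  bias=+0
    (3,3)@(7, 7): e=[0,0,59] → ·  [on edge]
    (1,4)@(3, 9): e=[2,34,23] → █
    (2,4)@(5, 9): e=[8,18,33] → █
    (3,4)@(7, 9): e=[14,2,43] → █
    (4,4)@(9, 9): e=[20,-14,53] → ·
    (1,5)@(3, 11): e=[16,36,7] → █
    (4,5)@(9, 11): e=[34,-12,37] → ·
    (1,6)@(3, 13): e=[30,38,-9] → ·
    (2,6)@(5, 13): e=[36,22,1] → █
    (4,6)@(9, 13): e=[48,-10,21] → ·
    (2,7)@(5, 15): e=[50,24,-15] → ·
    (3,7)@(7, 15): e=[56,8,-5] → ·
  covered (8 px):
    · · · · · · ·
    · · · · · · ·
    · · · · · · ·
    · · · · · · ·
    · █ █ █ · · ·
    · █ █ █ · · ·
    · · █ █ · · ·
    · · · · · · ·
    · · · · · · ·
T1:
  2·area = 21
  edge (14, 11)→(7, 18): d=(-7,7) right/bottom  bias=-1
  edge (7, 18)→(14, 8): d=(7,-10) top-left  bias=+0
  edge (14, 8)→(14, 11): d=(0,3) right/bottom  bias=-1
    (6,5)@(13, 11): e=[7,11,3] → █
    (5,6)@(11, 13): e=[7,5,9] → █
    (6,6)@(13, 13): e=[-7,25,3] → ·
    (5,7)@(11, 15): e=[-7,19,9] → ·
  covered (2 px):
    · · · · · · ·
    · · · · · · ·
    · · · · · · ·
    · · · · · · ·
    · · · · · · ·
    · · · · · · █
    · · · · · █ ·
    · · · · · · ·
    · · · · · · ·

Z-buffer (winner per pixel, '.' = empty):
  . . . . . . .
  . . . . . . .
  . . . . . . .
  . . . . . . .
  . 0 0 0 . . .
  . 0 0 0 . . 1
  . . 0 0 . 1 .
  . . . . . . .
  . . . . . . .

Final: -1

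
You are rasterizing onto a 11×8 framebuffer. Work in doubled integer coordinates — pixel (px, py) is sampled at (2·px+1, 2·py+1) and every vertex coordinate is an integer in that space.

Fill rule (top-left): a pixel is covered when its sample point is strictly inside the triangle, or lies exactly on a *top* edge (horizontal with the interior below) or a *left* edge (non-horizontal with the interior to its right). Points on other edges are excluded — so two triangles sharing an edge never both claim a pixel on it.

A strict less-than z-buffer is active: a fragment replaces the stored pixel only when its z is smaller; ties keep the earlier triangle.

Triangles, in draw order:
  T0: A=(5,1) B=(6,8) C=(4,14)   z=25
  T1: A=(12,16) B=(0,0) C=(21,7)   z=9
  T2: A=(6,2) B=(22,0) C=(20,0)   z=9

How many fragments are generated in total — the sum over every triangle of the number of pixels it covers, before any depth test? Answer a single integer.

T0:
  2·area = 20
  edge (5, 1)→(6, 8): d=(1,7) right/bottom  bias=-1
  edge (6, 8)→(4, 14): d=(-2,6) right/bottom  bias=-1
  edge (4, 14)→(5, 1): d=(1,-13) top-left  bias=+0
    (2,0)@(5, 1): e=[0,20,0] → ·  [on edge]
    (2,1)@(5, 3): e=[2,16,2] → #
    (3,1)@(7, 3): e=[-12,4,28] → ·
    (2,2)@(5, 5): e=[4,12,4] → #
    (3,2)@(7, 5): e=[-10,0,30] → ·  [on edge]
    (2,3)@(5, 7): e=[6,8,6] → #
    (3,3)@(7, 7): e=[-8,-4,32] → ·
    (2,4)@(5, 9): e=[8,4,8] → #
    (3,4)@(7, 9): e=[-6,-8,34] → ·
    (2,5)@(5, 11): e=[10,0,10] → ·  [on edge]
    (3,7)@(7, 15): e=[0,-20,40] → ·  [on edge]
  covered (4 px):
    · · · · · · · · · · ·
    · · # · · · · · · · ·
    · · # · · · · · · · ·
    · · # · · · · · · · ·
    · · # · · · · · · · ·
    · · · · · · · · · · ·
    · · · · · · · · · · ·
    · · · · · · · · · · ·
T1:
  2·area = 252
  edge (12, 16)→(0, 0): d=(-12,-16) top-left  bias=+0
  edge (0, 0)→(21, 7): d=(21,7) right/bottom  bias=-1
  edge (21, 7)→(12, 16): d=(-9,9) right/bottom  bias=-1
    (0,0)@(1, 1): e=[4,14,234] → #
    (1,0)@(3, 1): e=[36,0,216] → ·  [on edge]
    (0,1)@(1, 3): e=[-20,56,216] → ·
    (1,1)@(3, 3): e=[12,42,198] → #
    (2,1)@(5, 3): e=[44,28,180] → #
    (3,1)@(7, 3): e=[76,14,162] → #
    (4,1)@(9, 3): e=[108,0,144] → ·  [on edge]
    (1,2)@(3, 5): e=[-12,84,180] → ·
    (2,2)@(5, 5): e=[20,70,162] → #
    (4,2)@(9, 5): e=[84,42,126] → #
    (5,2)@(11, 5): e=[116,28,108] → #
    (6,2)@(13, 5): e=[148,14,90] → #
    (7,2)@(15, 5): e=[180,0,72] → ·  [on edge]
    (10,3)@(21, 7): e=[252,0,0] → ·  [on edge]
    (9,4)@(19, 9): e=[196,56,0] → ·  [on edge]
    (8,5)@(17, 11): e=[140,112,0] → ·  [on edge]
    (7,6)@(15, 13): e=[84,168,0] → ·  [on edge]
    (6,7)@(13, 15): e=[28,224,0] → ·  [on edge]
  covered (28 px):
    # · · · · · · · · · ·
    · # # # · · · · · · ·
    · · # # # # # · · · ·
    · · · # # # # # # # ·
    · · · # # # # # # · ·
    · · · · # # # # · · ·
    · · · · · # # · · · ·
    · · · · · · · · · · ·
T2:
  2·area = 4  (B↔C swapped to make it positive)
  edge (6, 2)→(20, 0): d=(14,-2) top-left  bias=+0
  edge (20, 0)→(22, 0): d=(2,0) top-left  bias=+0
  edge (22, 0)→(6, 2): d=(-16,2) right/bottom  bias=-1
    (6,0)@(13, 1): e=[0,2,2] → #  [on edge]
    (7,0)@(15, 1): e=[4,2,-2] → ·
    (6,1)@(13, 3): e=[28,6,-30] → ·
  covered (1 px):
    · · · · · · # · · · ·
    · · · · · · · · · · ·
    · · · · · · · · · · ·
    · · · · · · · · · · ·
    · · · · · · · · · · ·
    · · · · · · · · · · ·
    · · · · · · · · · · ·
    · · · · · · · · · · ·

Answer: 33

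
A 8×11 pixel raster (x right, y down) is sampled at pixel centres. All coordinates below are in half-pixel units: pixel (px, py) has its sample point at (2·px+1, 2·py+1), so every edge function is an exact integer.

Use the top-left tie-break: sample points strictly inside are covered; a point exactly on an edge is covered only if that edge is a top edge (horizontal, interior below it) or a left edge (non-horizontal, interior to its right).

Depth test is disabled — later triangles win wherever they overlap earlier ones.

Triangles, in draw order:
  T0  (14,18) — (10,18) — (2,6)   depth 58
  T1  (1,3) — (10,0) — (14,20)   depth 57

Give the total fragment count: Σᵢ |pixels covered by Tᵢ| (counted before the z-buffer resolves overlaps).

T0:
  2·area = 48
  edge (14, 18)→(10, 18): d=(-4,0) right/bottom  bias=-1
  edge (10, 18)→(2, 6): d=(-8,-12) top-left  bias=+0
  edge (2, 6)→(14, 18): d=(12,12) right/bottom  bias=-1
    (0,2)@(1, 5): e=[52,-4,0] → ·  [on edge]
    (1,3)@(3, 7): e=[44,4,0] → ·  [on edge]
    (2,4)@(5, 9): e=[36,12,0] → ·  [on edge]
    (3,5)@(7, 11): e=[28,20,0] → ·  [on edge]
    (3,6)@(7, 13): e=[20,4,24] → █
    (4,6)@(9, 13): e=[20,28,0] → ·  [on edge]
    (3,7)@(7, 15): e=[12,-12,48] → ·
    (4,7)@(9, 15): e=[12,12,24] → █
    (5,7)@(11, 15): e=[12,36,0] → ·  [on edge]
    (4,8)@(9, 17): e=[4,-4,48] → ·
    (5,8)@(11, 17): e=[4,20,24] → █
    (6,8)@(13, 17): e=[4,44,0] → ·  [on edge]
    (7,9)@(15, 19): e=[-4,52,0] → ·  [on edge]
  covered (3 px):
    · · · · · · · ·
    · · · · · · · ·
    · · · · · · · ·
    · · · · · · · ·
    · · · · · · · ·
    · · · · · · · ·
    · · · █ · · · ·
    · · · · █ · · ·
    · · · · · █ · ·
    · · · · · · · ·
    · · · · · · · ·
T1:
  2·area = 192
  edge (1, 3)→(10, 0): d=(9,-3) top-left  bias=+0
  edge (10, 0)→(14, 20): d=(4,20) right/bottom  bias=-1
  edge (14, 20)→(1, 3): d=(-13,-17) top-left  bias=+0
    (3,0)@(7, 1): e=[0,64,128] → █  [on edge]
    (4,0)@(9, 1): e=[6,24,162] → █
    (5,0)@(11, 1): e=[12,-16,196] → ·
    (0,1)@(1, 3): e=[0,192,0] → █  [on edge]
    (1,1)@(3, 3): e=[6,152,34] → █
    (2,1)@(5, 3): e=[12,112,68] → █
    (5,1)@(11, 3): e=[30,-8,170] → ·
    (0,2)@(1, 5): e=[18,200,-26] → ·
    (1,2)@(3, 5): e=[24,160,8] → █
    (5,2)@(11, 5): e=[48,0,144] → ·  [on edge]
    (1,3)@(3, 7): e=[42,168,-18] → ·
    (2,3)@(5, 7): e=[48,128,16] → █
    (6,7)@(13, 15): e=[144,0,48] → ·  [on edge]
  covered (24 px):
    · · · █ █ · · ·
    █ █ █ █ █ · · ·
    · █ █ █ █ · · ·
    · · █ █ █ █ · ·
    · · · █ █ █ · ·
    · · · · █ █ · ·
    · · · · █ █ · ·
    · · · · · █ · ·
    · · · · · · █ ·
    · · · · · · · ·
    · · · · · · · ·

Result: 27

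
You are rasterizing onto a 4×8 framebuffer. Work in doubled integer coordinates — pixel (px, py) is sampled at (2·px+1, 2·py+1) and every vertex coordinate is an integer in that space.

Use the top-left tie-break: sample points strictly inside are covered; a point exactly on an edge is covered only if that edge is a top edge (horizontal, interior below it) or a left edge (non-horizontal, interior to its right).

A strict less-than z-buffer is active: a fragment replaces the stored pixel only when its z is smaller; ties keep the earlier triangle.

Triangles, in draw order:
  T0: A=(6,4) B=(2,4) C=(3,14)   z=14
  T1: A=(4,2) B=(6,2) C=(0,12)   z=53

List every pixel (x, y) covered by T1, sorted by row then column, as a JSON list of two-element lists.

T0:
  2·area = 40  (B↔C swapped to make it positive)
  edge (6, 4)→(3, 14): d=(-3,10) right/bottom  bias=-1
  edge (3, 14)→(2, 4): d=(-1,-10) top-left  bias=+0
  edge (2, 4)→(6, 4): d=(4,0) top-left  bias=+0
    (1,2)@(3, 5): e=[27,9,4] → X
    (2,2)@(5, 5): e=[7,29,4] → X
    (3,2)@(7, 5): e=[-13,49,4] → .
    (1,3)@(3, 7): e=[21,7,12] → X
    (3,3)@(7, 7): e=[-19,47,12] → .
    (1,4)@(3, 9): e=[15,5,20] → X
    (2,4)@(5, 9): e=[-5,25,20] → .
    (1,5)@(3, 11): e=[9,3,28] → X
    (2,5)@(5, 11): e=[-11,23,28] → .
    (1,6)@(3, 13): e=[3,1,36] → X
    (2,6)@(5, 13): e=[-17,21,36] → .
    (1,7)@(3, 15): e=[-3,-1,44] → .
  covered (7 px):
    . . . .
    . . . .
    . X X .
    . X X .
    . X . .
    . X . .
    . X . .
    . . . .
T1:
  2·area = 20
  edge (4, 2)→(6, 2): d=(2,0) top-left  bias=+0
  edge (6, 2)→(0, 12): d=(-6,10) right/bottom  bias=-1
  edge (0, 12)→(4, 2): d=(4,-10) top-left  bias=+0
    (2,1)@(5, 3): e=[2,4,14] → X
    (3,1)@(7, 3): e=[2,-16,34] → .
    (1,2)@(3, 5): e=[6,12,2] → X
    (2,2)@(5, 5): e=[6,-8,22] → .
    (1,3)@(3, 7): e=[10,0,10] → .  [on edge]
  covered (2 px):
    . . . .
    . . X .
    . X . .
    . . . .
    . . . .
    . . . .
    . . . .
    . . . .

Result: [[2,1],[1,2]]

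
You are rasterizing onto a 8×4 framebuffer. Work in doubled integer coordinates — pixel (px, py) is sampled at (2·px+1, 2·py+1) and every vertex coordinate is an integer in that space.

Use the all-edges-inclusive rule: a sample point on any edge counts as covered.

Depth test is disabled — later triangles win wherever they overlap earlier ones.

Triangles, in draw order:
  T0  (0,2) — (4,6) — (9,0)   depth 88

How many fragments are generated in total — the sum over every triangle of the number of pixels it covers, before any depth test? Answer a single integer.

T0:
  2·area = 44  (B↔C swapped to make it positive)
  edge (0, 2)→(9, 0): d=(9,-2) inclusive
  edge (9, 0)→(4, 6): d=(-5,6) inclusive
  edge (4, 6)→(0, 2): d=(-4,-4) inclusive
    (2,0)@(5, 1): e=[1,19,24] → #
    (3,0)@(7, 1): e=[5,7,32] → #
    (4,0)@(9, 1): e=[9,-5,40] → ·
    (0,1)@(1, 3): e=[11,33,0] → #  [on edge]
    (1,1)@(3, 3): e=[15,21,8] → #
    (3,1)@(7, 3): e=[23,-3,24] → ·
    (0,2)@(1, 5): e=[29,23,-8] → ·
    (1,2)@(3, 5): e=[33,11,0] → #  [on edge]
    (2,2)@(5, 5): e=[37,-1,8] → ·
    (1,3)@(3, 7): e=[51,1,-8] → ·
    (2,3)@(5, 7): e=[55,-11,0] → ·  [on edge]
  covered (6 px):
    · · # # · · · ·
    # # # · · · · ·
    · # · · · · · ·
    · · · · · · · ·

Final: 6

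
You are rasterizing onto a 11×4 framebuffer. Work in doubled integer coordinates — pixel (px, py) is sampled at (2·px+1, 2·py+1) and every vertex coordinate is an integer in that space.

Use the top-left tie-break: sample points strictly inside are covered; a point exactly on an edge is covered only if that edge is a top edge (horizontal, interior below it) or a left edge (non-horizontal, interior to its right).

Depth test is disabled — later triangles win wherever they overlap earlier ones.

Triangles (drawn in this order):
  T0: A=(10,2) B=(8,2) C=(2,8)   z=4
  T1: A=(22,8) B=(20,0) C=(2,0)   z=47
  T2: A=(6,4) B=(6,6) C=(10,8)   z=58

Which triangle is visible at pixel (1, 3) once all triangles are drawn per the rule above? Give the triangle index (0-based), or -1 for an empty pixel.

T0:
  2·area = 12  (B↔C swapped to make it positive)
  edge (10, 2)→(2, 8): d=(-8,6) right/bottom  bias=-1
  edge (2, 8)→(8, 2): d=(6,-6) top-left  bias=+0
  edge (8, 2)→(10, 2): d=(2,0) top-left  bias=+0
    (4,0)@(9, 1): e=[14,0,-2] → .  [on edge]
    (3,1)@(7, 3): e=[10,0,2] → X  [on edge]
    (4,1)@(9, 3): e=[-2,12,2] → .
    (2,2)@(5, 5): e=[6,0,6] → X  [on edge]
    (3,2)@(7, 5): e=[-6,12,6] → .
    (1,3)@(3, 7): e=[2,0,10] → X  [on edge]
    (2,3)@(5, 7): e=[-10,12,10] → .
  covered (3 px):
    . . . . . . . . . . .
    . . . X . . . . . . .
    . . X . . . . . . . .
    . X . . . . . . . . .
T1:
  2·area = 144  (B↔C swapped to make it positive)
  edge (22, 8)→(2, 0): d=(-20,-8) top-left  bias=+0
  edge (2, 0)→(20, 0): d=(18,0) top-left  bias=+0
  edge (20, 0)→(22, 8): d=(2,8) right/bottom  bias=-1
    (2,0)@(5, 1): e=[4,18,122] → X
    (3,0)@(7, 1): e=[20,18,106] → X
    (4,0)@(9, 1): e=[36,18,90] → X
    (5,0)@(11, 1): e=[52,18,74] → X
    (6,0)@(13, 1): e=[68,18,58] → X
    (7,0)@(15, 1): e=[84,18,42] → X
    (8,0)@(17, 1): e=[100,18,26] → X
    (9,0)@(19, 1): e=[116,18,10] → X
    (10,0)@(21, 1): e=[132,18,-6] → .
    (2,1)@(5, 3): e=[-36,54,126] → .
    (3,1)@(7, 3): e=[-20,54,110] → .
    (4,1)@(9, 3): e=[-4,54,94] → .
  covered (18 px):
    . . X X X X X X X X .
    . . . . . X X X X X .
    . . . . . . . X X X X
    . . . . . . . . . . X
T2:
  2·area = 8  (B↔C swapped to make it positive)
  edge (6, 4)→(10, 8): d=(4,4) right/bottom  bias=-1
  edge (10, 8)→(6, 6): d=(-4,-2) top-left  bias=+0
  edge (6, 6)→(6, 4): d=(0,-2) top-left  bias=+0
    (1,0)@(3, 1): e=[0,14,-6] → .  [on edge]
    (2,1)@(5, 3): e=[0,10,-2] → .  [on edge]
    (3,2)@(7, 5): e=[0,6,2] → .  [on edge]
    (4,3)@(9, 7): e=[0,2,6] → .  [on edge]
  covered (0 px):
    . . . . . . . . . . .
    . . . . . . . . . . .
    . . . . . . . . . . .
    . . . . . . . . . . .

Z-buffer (winner per pixel, '.' = empty):
  . . 1 1 1 1 1 1 1 1 .
  . . . 0 . 1 1 1 1 1 .
  . . 0 . . . . 1 1 1 1
  . 0 . . . . . . . . 1

Result: 0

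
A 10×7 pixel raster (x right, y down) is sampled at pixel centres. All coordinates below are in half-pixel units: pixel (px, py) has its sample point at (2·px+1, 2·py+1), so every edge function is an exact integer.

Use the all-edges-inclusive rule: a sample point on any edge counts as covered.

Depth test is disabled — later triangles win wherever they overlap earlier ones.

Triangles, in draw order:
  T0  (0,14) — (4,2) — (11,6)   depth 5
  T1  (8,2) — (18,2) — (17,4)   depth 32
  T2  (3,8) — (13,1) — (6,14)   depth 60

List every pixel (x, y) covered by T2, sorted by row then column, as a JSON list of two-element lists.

T0:
  2·area = 100
  edge (0, 14)→(4, 2): d=(4,-12) inclusive
  edge (4, 2)→(11, 6): d=(7,4) inclusive
  edge (11, 6)→(0, 14): d=(-11,8) inclusive
    (2,1)@(5, 3): e=[16,3,81] → █
    (3,1)@(7, 3): e=[40,-5,65] → ·
    (1,2)@(3, 5): e=[0,25,75] → █  [on edge]
    (3,2)@(7, 5): e=[48,9,43] → █
    (4,2)@(9, 5): e=[72,1,27] → █
    (5,2)@(11, 5): e=[96,-7,11] → ·
    (1,3)@(3, 7): e=[8,39,53] → █
    (5,3)@(11, 7): e=[104,7,-11] → ·
    (1,4)@(3, 9): e=[16,53,31] → █
    (3,4)@(7, 9): e=[64,37,-1] → ·
    (4,4)@(9, 9): e=[88,29,-17] → ·
    (0,5)@(1, 11): e=[0,75,25] → █  [on edge]
  covered (14 px):
    · · · · · · · · · ·
    · · █ · · · · · · ·
    · █ █ █ █ · · · · ·
    · █ █ █ █ · · · · ·
    · █ █ · · · · · · ·
    █ █ · · · · · · · ·
    █ · · · · · · · · ·
T1:
  2·area = 20
  edge (8, 2)→(18, 2): d=(10,0) inclusive
  edge (18, 2)→(17, 4): d=(-1,2) inclusive
  edge (17, 4)→(8, 2): d=(-9,-2) inclusive
    (6,1)@(13, 3): e=[10,9,1] → █
    (7,1)@(15, 3): e=[10,5,5] → █
    (8,1)@(17, 3): e=[10,1,9] → █
    (9,1)@(19, 3): e=[10,-3,13] → ·
    (6,2)@(13, 5): e=[30,7,-17] → ·
    (7,2)@(15, 5): e=[30,3,-13] → ·
    (8,2)@(17, 5): e=[30,-1,-9] → ·
  covered (3 px):
    · · · · · · · · · ·
    · · · · · · █ █ █ ·
    · · · · · · · · · ·
    · · · · · · · · · ·
    · · · · · · · · · ·
    · · · · · · · · · ·
    · · · · · · · · · ·
T2:
  2·area = 81
  edge (3, 8)→(13, 1): d=(10,-7) inclusive
  edge (13, 1)→(6, 14): d=(-7,13) inclusive
  edge (6, 14)→(3, 8): d=(-3,-6) inclusive
    (6,0)@(13, 1): e=[0,0,81] → █  [on edge]
    (7,0)@(15, 1): e=[14,-26,93] → ·
    (5,1)@(11, 3): e=[6,12,63] → █
    (6,1)@(13, 3): e=[20,-14,75] → ·
    (4,2)@(9, 5): e=[12,24,45] → █
    (5,2)@(11, 5): e=[26,-2,57] → ·
    (2,3)@(5, 7): e=[4,62,15] → █
    (3,3)@(7, 7): e=[18,36,27] → █
    (5,3)@(11, 7): e=[46,-16,51] → ·
    (2,4)@(5, 9): e=[24,48,9] → █
    (4,4)@(9, 9): e=[52,-4,33] → ·
    (2,5)@(5, 11): e=[44,34,3] → █
  covered (10 px):
    · · · · · · █ · · ·
    · · · · · █ · · · ·
    · · · · █ · · · · ·
    · · █ █ █ · · · · ·
    · · █ █ · · · · · ·
    · · █ █ · · · · · ·
    · · · · · · · · · ·

Answer: [[6,0],[5,1],[4,2],[2,3],[3,3],[4,3],[2,4],[3,4],[2,5],[3,5]]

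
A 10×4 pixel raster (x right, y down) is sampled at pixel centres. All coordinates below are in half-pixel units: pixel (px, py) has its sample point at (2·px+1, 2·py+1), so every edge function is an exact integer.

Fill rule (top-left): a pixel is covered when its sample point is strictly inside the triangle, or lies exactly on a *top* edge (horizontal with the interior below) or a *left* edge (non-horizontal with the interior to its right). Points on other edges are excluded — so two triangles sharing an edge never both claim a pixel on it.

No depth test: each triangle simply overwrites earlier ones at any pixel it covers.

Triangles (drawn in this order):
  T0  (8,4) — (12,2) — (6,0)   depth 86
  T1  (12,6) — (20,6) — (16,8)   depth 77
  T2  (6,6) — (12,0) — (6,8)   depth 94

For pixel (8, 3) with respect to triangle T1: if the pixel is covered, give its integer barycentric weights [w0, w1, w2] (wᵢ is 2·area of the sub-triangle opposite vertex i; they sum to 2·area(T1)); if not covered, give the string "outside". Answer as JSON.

T0:
  2·area = 20  (B↔C swapped to make it positive)
  edge (8, 4)→(6, 0): d=(-2,-4) top-left  bias=+0
  edge (6, 0)→(12, 2): d=(6,2) right/bottom  bias=-1
  edge (12, 2)→(8, 4): d=(-4,2) right/bottom  bias=-1
    (3,0)@(7, 1): e=[2,4,14] → █
    (4,0)@(9, 1): e=[10,0,10] → ·  [on edge]
    (3,1)@(7, 3): e=[-2,16,6] → ·
    (4,1)@(9, 3): e=[6,12,2] → █
    (5,1)@(11, 3): e=[14,8,-2] → ·
    (7,1)@(15, 3): e=[30,0,-10] → ·  [on edge]
    (4,2)@(9, 5): e=[2,24,-6] → ·
  covered (2 px):
    · · · █ · · · · · ·
    · · · · █ · · · · ·
    · · · · · · · · · ·
    · · · · · · · · · ·
T1:
  2·area = 16
  edge (12, 6)→(20, 6): d=(8,0) top-left  bias=+0
  edge (20, 6)→(16, 8): d=(-4,2) right/bottom  bias=-1
  edge (16, 8)→(12, 6): d=(-4,-2) top-left  bias=+0
    (7,3)@(15, 7): e=[8,6,2] → █
    (8,3)@(17, 7): e=[8,2,6] → █
    (9,3)@(19, 7): e=[8,-2,10] → ·
  covered (2 px):
    · · · · · · · · · ·
    · · · · · · · · · ·
    · · · · · · · · · ·
    · · · · · · · █ █ ·
T2:
  2·area = 12
  edge (6, 6)→(12, 0): d=(6,-6) top-left  bias=+0
  edge (12, 0)→(6, 8): d=(-6,8) right/bottom  bias=-1
  edge (6, 8)→(6, 6): d=(0,-2) top-left  bias=+0
    (5,0)@(11, 1): e=[0,2,10] → █  [on edge]
    (6,0)@(13, 1): e=[12,-14,14] → ·
    (4,1)@(9, 3): e=[0,6,6] → █  [on edge]
    (5,1)@(11, 3): e=[12,-10,10] → ·
    (3,2)@(7, 5): e=[0,10,2] → █  [on edge]
    (4,2)@(9, 5): e=[12,-6,6] → ·
    (2,3)@(5, 7): e=[0,14,-2] → ·  [on edge]
    (3,3)@(7, 7): e=[12,-2,2] → ·
  covered (3 px):
    · · · · · █ · · · ·
    · · · · █ · · · · ·
    · · · █ · · · · · ·
    · · · · · · · · · ·

Result: [2,6,8]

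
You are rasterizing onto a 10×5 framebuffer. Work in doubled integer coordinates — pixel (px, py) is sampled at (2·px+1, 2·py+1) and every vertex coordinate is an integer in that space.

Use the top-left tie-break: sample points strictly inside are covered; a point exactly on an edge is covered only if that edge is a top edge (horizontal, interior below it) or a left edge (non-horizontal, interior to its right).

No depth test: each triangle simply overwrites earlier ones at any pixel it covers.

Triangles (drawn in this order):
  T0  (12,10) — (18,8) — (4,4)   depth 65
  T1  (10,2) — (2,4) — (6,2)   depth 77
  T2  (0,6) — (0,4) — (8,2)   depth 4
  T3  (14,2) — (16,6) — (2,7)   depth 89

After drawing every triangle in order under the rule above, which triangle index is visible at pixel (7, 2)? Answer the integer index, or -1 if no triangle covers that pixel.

T0:
  2·area = 52  (B↔C swapped to make it positive)
  edge (12, 10)→(4, 4): d=(-8,-6) top-left  bias=+0
  edge (4, 4)→(18, 8): d=(14,4) right/bottom  bias=-1
  edge (18, 8)→(12, 10): d=(-6,2) right/bottom  bias=-1
    (3,2)@(7, 5): e=[10,2,40] → █
    (4,2)@(9, 5): e=[22,-6,36] → ·
    (3,3)@(7, 7): e=[-6,30,28] → ·
    (4,3)@(9, 7): e=[6,22,24] → █
    (5,3)@(11, 7): e=[18,14,20] → █
    (6,3)@(13, 7): e=[30,6,16] → █
    (7,3)@(15, 7): e=[42,-2,12] → ·
    (4,4)@(9, 9): e=[-10,50,12] → ·
    (5,4)@(11, 9): e=[2,42,8] → █
    (7,4)@(15, 9): e=[26,26,0] → ·  [on edge]
  covered (6 px):
    · · · · · · · · · ·
    · · · · · · · · · ·
    · · · █ · · · · · ·
    · · · · █ █ █ · · ·
    · · · · · █ █ · · ·
T1:
  2·area = 8
  edge (10, 2)→(2, 4): d=(-8,2) right/bottom  bias=-1
  edge (2, 4)→(6, 2): d=(4,-2) top-left  bias=+0
  edge (6, 2)→(10, 2): d=(4,0) top-left  bias=+0
    (2,1)@(5, 3): e=[2,2,4] → █
    (3,1)@(7, 3): e=[-2,6,4] → ·
    (2,2)@(5, 5): e=[-14,10,12] → ·
  covered (1 px):
    · · · · · · · · · ·
    · · █ · · · · · · ·
    · · · · · · · · · ·
    · · · · · · · · · ·
    · · · · · · · · · ·
T2:
  2·area = 16
  edge (0, 6)→(0, 4): d=(0,-2) top-left  bias=+0
  edge (0, 4)→(8, 2): d=(8,-2) top-left  bias=+0
  edge (8, 2)→(0, 6): d=(-8,4) right/bottom  bias=-1
    (2,1)@(5, 3): e=[10,2,4] → █
    (3,1)@(7, 3): e=[14,6,-4] → ·
    (0,2)@(1, 5): e=[2,10,4] → █
    (1,2)@(3, 5): e=[6,14,-4] → ·
    (2,2)@(5, 5): e=[10,18,-12] → ·
    (0,3)@(1, 7): e=[2,26,-12] → ·
  covered (2 px):
    · · · · · · · · · ·
    · · █ · · · · · · ·
    █ · · · · · · · · ·
    · · · · · · · · · ·
    · · · · · · · · · ·
T3:
  2·area = 58
  edge (14, 2)→(16, 6): d=(2,4) right/bottom  bias=-1
  edge (16, 6)→(2, 7): d=(-14,1) right/bottom  bias=-1
  edge (2, 7)→(14, 2): d=(12,-5) top-left  bias=+0
    (6,1)@(13, 3): e=[6,45,7] → █
    (7,1)@(15, 3): e=[-2,43,17] → ·
    (3,2)@(7, 5): e=[34,23,1] → █
    (4,2)@(9, 5): e=[26,21,11] → █
    (5,2)@(11, 5): e=[18,19,21] → █
    (7,2)@(15, 5): e=[2,15,41] → █
    (8,2)@(17, 5): e=[-6,13,51] → ·
    (3,3)@(7, 7): e=[38,-5,25] → ·
    (4,3)@(9, 7): e=[30,-7,35] → ·
    (5,3)@(11, 7): e=[22,-9,45] → ·
    (6,3)@(13, 7): e=[14,-11,55] → ·
    (7,3)@(15, 7): e=[6,-13,65] → ·
  covered (6 px):
    · · · · · · · · · ·
    · · · · · · █ · · ·
    · · · █ █ █ █ █ · ·
    · · · · · · · · · ·
    · · · · · · · · · ·

Z-buffer (winner per pixel, '.' = empty):
  . . . . . . . . . .
  . . 2 . . . 3 . . .
  2 . . 3 3 3 3 3 . .
  . . . . 0 0 0 . . .
  . . . . . 0 0 . . .

Result: 3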